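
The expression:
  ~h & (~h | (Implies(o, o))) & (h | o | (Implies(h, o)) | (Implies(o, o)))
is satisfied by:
  {h: False}


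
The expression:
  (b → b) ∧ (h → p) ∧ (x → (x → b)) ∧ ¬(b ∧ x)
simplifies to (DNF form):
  (p ∧ ¬x) ∨ (¬h ∧ ¬x)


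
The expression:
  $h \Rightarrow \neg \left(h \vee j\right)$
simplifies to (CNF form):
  $\neg h$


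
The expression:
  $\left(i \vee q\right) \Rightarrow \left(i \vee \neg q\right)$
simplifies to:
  $i \vee \neg q$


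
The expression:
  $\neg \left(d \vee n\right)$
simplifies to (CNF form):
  $\neg d \wedge \neg n$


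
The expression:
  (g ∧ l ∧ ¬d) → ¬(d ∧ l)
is always true.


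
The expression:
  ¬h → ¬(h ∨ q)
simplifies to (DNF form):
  h ∨ ¬q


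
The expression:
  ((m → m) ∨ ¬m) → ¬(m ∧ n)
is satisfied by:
  {m: False, n: False}
  {n: True, m: False}
  {m: True, n: False}


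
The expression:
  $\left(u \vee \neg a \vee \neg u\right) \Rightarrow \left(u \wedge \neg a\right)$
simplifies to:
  $u \wedge \neg a$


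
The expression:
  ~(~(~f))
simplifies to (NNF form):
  ~f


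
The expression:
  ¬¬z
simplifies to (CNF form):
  z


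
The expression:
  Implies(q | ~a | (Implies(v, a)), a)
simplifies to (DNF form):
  a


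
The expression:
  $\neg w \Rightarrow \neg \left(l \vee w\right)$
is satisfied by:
  {w: True, l: False}
  {l: False, w: False}
  {l: True, w: True}


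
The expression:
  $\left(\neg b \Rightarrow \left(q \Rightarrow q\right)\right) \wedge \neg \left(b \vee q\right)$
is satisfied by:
  {q: False, b: False}


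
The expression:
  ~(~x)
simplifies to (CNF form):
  x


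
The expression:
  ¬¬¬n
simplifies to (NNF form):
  ¬n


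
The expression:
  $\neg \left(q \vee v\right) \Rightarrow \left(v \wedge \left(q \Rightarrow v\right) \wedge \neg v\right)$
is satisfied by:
  {q: True, v: True}
  {q: True, v: False}
  {v: True, q: False}


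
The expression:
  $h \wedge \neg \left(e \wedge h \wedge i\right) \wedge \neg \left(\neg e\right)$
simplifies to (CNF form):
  $e \wedge h \wedge \neg i$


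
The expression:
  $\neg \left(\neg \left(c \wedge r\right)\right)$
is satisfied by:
  {r: True, c: True}


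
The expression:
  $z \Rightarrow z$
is always true.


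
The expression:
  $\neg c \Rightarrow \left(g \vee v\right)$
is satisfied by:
  {c: True, v: True, g: True}
  {c: True, v: True, g: False}
  {c: True, g: True, v: False}
  {c: True, g: False, v: False}
  {v: True, g: True, c: False}
  {v: True, g: False, c: False}
  {g: True, v: False, c: False}


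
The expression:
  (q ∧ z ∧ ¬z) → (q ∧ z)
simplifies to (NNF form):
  True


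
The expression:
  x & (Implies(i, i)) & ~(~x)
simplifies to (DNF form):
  x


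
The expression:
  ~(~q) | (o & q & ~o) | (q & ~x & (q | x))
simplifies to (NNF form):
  q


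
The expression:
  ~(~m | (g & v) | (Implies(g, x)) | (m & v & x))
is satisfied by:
  {m: True, g: True, x: False, v: False}


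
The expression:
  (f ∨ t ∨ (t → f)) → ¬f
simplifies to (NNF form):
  ¬f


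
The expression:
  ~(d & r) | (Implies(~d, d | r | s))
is always true.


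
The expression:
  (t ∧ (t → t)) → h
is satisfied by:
  {h: True, t: False}
  {t: False, h: False}
  {t: True, h: True}


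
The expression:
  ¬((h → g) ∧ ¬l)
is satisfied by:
  {l: True, h: True, g: False}
  {l: True, h: False, g: False}
  {l: True, g: True, h: True}
  {l: True, g: True, h: False}
  {h: True, g: False, l: False}


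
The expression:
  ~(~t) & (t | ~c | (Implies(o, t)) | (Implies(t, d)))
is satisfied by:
  {t: True}


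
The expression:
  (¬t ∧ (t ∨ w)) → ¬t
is always true.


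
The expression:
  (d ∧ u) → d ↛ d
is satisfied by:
  {u: False, d: False}
  {d: True, u: False}
  {u: True, d: False}


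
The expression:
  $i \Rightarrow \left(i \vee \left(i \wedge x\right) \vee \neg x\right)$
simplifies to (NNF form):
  $\text{True}$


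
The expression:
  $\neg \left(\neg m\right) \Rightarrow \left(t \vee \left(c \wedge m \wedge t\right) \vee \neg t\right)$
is always true.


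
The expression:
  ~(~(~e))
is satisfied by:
  {e: False}


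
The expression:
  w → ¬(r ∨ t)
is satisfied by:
  {t: False, w: False, r: False}
  {r: True, t: False, w: False}
  {t: True, r: False, w: False}
  {r: True, t: True, w: False}
  {w: True, r: False, t: False}


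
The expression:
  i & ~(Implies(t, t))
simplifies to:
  False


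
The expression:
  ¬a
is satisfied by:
  {a: False}


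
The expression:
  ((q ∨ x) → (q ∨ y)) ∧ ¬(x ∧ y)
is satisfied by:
  {q: True, y: False, x: False}
  {y: False, x: False, q: False}
  {q: True, y: True, x: False}
  {y: True, q: False, x: False}
  {x: True, q: True, y: False}


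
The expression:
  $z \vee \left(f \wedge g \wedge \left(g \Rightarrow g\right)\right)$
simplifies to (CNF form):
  $\left(f \vee z\right) \wedge \left(g \vee z\right)$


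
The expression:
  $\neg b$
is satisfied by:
  {b: False}


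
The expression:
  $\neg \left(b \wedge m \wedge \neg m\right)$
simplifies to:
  $\text{True}$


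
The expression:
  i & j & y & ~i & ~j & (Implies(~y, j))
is never true.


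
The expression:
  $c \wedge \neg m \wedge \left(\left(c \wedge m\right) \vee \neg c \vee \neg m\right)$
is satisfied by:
  {c: True, m: False}


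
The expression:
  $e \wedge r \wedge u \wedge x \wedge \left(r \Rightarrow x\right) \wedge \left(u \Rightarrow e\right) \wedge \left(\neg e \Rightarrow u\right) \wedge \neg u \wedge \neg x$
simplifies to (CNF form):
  $\text{False}$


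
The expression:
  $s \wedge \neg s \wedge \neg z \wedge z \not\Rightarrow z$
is never true.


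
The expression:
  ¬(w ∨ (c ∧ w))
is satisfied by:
  {w: False}


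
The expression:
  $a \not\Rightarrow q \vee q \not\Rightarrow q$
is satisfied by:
  {a: True, q: False}


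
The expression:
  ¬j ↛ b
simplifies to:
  b ∨ ¬j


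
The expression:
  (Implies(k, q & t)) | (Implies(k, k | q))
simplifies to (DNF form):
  True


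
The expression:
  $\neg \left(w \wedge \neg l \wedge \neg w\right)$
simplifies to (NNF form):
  $\text{True}$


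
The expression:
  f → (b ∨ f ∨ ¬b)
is always true.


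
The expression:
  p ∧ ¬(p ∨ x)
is never true.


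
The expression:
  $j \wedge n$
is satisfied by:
  {j: True, n: True}


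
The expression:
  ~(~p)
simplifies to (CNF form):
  p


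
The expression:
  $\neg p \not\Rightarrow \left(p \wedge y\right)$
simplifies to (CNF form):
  $\neg p$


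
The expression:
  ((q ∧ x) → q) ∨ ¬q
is always true.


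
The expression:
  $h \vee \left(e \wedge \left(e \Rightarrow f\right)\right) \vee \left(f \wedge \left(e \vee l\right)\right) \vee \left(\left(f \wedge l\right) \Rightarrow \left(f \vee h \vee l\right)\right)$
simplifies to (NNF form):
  $\text{True}$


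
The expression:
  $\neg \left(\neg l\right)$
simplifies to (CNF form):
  $l$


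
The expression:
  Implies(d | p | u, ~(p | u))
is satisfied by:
  {u: False, p: False}


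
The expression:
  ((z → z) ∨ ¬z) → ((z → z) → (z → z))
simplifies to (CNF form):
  True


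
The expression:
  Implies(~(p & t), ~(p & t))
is always true.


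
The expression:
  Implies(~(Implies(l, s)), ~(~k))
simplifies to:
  k | s | ~l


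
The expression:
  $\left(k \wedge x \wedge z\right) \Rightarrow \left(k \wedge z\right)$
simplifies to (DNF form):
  $\text{True}$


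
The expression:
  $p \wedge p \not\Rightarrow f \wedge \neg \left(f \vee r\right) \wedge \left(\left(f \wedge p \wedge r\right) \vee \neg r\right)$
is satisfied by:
  {p: True, r: False, f: False}


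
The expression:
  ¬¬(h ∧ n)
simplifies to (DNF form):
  h ∧ n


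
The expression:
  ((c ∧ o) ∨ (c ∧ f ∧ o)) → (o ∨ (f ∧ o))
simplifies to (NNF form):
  True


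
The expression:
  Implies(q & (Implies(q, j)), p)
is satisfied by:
  {p: True, q: False, j: False}
  {p: False, q: False, j: False}
  {j: True, p: True, q: False}
  {j: True, p: False, q: False}
  {q: True, p: True, j: False}
  {q: True, p: False, j: False}
  {q: True, j: True, p: True}


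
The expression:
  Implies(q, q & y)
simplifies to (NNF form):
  y | ~q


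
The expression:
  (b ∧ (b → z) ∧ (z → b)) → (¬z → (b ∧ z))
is always true.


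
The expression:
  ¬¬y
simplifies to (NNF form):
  y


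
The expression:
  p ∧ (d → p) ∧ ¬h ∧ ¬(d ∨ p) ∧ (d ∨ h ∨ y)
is never true.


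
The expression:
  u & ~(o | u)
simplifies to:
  False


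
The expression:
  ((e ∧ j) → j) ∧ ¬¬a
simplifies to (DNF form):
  a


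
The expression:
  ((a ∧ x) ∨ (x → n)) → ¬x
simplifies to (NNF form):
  (¬a ∧ ¬n) ∨ ¬x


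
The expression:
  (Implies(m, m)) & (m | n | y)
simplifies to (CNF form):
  m | n | y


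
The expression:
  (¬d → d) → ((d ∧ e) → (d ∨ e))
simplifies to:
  True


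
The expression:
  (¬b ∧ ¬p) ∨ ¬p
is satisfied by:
  {p: False}


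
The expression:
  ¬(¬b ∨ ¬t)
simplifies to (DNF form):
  b ∧ t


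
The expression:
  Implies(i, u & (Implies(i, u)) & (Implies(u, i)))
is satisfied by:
  {u: True, i: False}
  {i: False, u: False}
  {i: True, u: True}


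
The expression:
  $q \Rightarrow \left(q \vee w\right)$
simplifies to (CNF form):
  $\text{True}$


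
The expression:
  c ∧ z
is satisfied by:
  {c: True, z: True}


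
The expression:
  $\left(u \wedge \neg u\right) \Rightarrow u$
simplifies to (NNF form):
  $\text{True}$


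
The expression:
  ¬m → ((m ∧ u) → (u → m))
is always true.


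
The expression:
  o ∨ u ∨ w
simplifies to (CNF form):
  o ∨ u ∨ w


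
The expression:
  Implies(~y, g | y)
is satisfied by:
  {y: True, g: True}
  {y: True, g: False}
  {g: True, y: False}


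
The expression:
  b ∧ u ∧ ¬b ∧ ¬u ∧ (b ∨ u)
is never true.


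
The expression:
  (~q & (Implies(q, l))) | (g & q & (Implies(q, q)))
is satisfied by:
  {g: True, q: False}
  {q: False, g: False}
  {q: True, g: True}


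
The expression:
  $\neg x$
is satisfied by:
  {x: False}


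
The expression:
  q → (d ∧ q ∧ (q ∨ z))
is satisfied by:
  {d: True, q: False}
  {q: False, d: False}
  {q: True, d: True}


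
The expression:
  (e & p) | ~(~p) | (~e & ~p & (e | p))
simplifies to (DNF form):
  p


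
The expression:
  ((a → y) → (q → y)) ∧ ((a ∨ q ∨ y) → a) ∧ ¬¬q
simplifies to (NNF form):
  a ∧ q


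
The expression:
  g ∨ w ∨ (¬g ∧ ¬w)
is always true.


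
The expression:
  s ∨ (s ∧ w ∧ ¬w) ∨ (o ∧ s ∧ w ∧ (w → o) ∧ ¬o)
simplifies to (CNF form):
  s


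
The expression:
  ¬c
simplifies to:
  ¬c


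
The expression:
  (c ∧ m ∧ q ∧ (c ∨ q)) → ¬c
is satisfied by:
  {m: False, q: False, c: False}
  {c: True, m: False, q: False}
  {q: True, m: False, c: False}
  {c: True, q: True, m: False}
  {m: True, c: False, q: False}
  {c: True, m: True, q: False}
  {q: True, m: True, c: False}


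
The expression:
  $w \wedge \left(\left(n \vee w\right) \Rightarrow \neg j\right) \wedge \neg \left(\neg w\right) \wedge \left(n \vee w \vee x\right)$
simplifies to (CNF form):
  $w \wedge \neg j$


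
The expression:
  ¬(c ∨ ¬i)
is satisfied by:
  {i: True, c: False}


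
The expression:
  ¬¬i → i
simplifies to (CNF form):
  True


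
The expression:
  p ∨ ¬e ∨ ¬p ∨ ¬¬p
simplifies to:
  True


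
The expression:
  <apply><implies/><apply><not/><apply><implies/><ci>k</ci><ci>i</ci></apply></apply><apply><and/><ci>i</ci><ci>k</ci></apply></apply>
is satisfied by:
  {i: True, k: False}
  {k: False, i: False}
  {k: True, i: True}


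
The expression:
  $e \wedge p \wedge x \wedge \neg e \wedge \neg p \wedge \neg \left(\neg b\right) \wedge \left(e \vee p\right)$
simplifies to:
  $\text{False}$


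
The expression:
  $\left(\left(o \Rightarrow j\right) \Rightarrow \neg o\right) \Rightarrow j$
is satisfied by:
  {j: True}


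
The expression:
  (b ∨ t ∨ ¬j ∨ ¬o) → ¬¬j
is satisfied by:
  {j: True}


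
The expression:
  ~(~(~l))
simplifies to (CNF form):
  ~l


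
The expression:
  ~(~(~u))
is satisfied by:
  {u: False}


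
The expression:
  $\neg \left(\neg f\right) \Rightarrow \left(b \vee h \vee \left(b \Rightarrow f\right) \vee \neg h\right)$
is always true.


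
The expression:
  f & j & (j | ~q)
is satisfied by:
  {j: True, f: True}


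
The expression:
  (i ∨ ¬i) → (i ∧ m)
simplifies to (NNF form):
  i ∧ m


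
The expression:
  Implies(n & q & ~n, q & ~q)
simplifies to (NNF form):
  True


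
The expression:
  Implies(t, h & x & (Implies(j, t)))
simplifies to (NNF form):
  ~t | (h & x)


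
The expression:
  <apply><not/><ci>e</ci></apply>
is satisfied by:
  {e: False}


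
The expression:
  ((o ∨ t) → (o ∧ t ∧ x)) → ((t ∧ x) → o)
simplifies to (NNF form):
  True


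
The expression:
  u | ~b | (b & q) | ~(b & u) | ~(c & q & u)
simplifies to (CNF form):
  True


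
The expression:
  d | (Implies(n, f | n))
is always true.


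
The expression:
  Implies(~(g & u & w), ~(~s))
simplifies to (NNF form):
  s | (g & u & w)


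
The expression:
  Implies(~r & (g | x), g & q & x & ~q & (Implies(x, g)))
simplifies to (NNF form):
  r | (~g & ~x)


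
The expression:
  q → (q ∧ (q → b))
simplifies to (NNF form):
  b ∨ ¬q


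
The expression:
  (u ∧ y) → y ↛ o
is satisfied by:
  {u: False, o: False, y: False}
  {y: True, u: False, o: False}
  {o: True, u: False, y: False}
  {y: True, o: True, u: False}
  {u: True, y: False, o: False}
  {y: True, u: True, o: False}
  {o: True, u: True, y: False}


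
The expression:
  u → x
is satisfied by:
  {x: True, u: False}
  {u: False, x: False}
  {u: True, x: True}


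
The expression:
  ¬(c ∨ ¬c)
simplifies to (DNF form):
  False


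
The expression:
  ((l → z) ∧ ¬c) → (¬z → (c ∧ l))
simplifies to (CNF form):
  c ∨ l ∨ z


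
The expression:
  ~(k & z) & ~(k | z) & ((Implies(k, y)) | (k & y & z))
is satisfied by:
  {z: False, k: False}


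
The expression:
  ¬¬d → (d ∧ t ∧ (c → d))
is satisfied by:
  {t: True, d: False}
  {d: False, t: False}
  {d: True, t: True}


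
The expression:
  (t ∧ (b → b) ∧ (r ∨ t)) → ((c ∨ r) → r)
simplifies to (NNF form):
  r ∨ ¬c ∨ ¬t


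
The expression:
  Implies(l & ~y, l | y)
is always true.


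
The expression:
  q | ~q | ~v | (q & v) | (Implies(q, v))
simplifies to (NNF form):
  True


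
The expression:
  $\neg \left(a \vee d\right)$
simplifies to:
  $\neg a \wedge \neg d$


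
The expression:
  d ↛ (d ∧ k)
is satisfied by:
  {d: True, k: False}


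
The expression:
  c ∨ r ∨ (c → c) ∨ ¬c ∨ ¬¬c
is always true.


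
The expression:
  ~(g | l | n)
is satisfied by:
  {n: False, g: False, l: False}


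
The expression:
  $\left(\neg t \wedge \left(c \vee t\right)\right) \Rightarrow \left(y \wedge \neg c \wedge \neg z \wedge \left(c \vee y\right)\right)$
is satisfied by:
  {t: True, c: False}
  {c: False, t: False}
  {c: True, t: True}


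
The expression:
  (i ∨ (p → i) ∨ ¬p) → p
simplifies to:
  p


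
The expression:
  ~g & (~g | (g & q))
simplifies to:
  ~g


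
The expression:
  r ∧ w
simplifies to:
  r ∧ w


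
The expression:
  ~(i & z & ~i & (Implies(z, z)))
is always true.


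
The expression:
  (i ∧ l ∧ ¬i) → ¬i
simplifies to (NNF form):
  True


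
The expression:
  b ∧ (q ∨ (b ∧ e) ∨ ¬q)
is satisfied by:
  {b: True}


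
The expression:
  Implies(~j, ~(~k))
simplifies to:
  j | k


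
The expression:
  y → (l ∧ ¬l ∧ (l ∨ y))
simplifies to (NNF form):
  ¬y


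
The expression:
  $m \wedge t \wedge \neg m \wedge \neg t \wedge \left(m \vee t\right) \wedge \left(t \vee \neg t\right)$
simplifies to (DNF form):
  $\text{False}$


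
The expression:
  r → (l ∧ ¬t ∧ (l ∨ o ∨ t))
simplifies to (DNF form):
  (l ∧ ¬t) ∨ ¬r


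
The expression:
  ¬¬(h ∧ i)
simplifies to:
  h ∧ i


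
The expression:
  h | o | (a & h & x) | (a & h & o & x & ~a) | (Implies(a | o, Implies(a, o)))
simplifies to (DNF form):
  h | o | ~a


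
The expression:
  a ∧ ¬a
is never true.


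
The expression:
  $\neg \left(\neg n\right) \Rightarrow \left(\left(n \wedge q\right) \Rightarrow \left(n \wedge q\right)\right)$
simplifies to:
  $\text{True}$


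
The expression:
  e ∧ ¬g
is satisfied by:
  {e: True, g: False}


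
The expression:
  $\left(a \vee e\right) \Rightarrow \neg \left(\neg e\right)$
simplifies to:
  $e \vee \neg a$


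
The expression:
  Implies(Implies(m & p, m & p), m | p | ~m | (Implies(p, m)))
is always true.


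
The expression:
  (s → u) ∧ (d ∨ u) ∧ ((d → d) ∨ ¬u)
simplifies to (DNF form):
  u ∨ (d ∧ ¬s)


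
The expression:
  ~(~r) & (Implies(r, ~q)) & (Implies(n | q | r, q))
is never true.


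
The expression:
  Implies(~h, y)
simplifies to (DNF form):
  h | y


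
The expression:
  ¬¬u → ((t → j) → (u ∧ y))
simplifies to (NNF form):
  y ∨ (t ∧ ¬j) ∨ ¬u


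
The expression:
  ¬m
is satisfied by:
  {m: False}


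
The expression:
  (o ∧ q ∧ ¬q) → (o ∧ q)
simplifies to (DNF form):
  True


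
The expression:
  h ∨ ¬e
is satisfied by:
  {h: True, e: False}
  {e: False, h: False}
  {e: True, h: True}


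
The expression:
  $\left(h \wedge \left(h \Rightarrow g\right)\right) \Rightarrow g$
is always true.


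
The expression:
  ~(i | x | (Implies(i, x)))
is never true.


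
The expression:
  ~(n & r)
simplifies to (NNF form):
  ~n | ~r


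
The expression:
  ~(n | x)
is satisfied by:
  {n: False, x: False}


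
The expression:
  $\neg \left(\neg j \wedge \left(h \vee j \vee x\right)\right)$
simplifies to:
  $j \vee \left(\neg h \wedge \neg x\right)$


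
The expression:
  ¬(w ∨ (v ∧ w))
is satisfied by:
  {w: False}


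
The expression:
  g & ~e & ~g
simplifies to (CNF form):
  False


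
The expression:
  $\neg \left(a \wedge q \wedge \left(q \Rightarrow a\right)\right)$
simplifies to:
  $\neg a \vee \neg q$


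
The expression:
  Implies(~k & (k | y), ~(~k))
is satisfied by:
  {k: True, y: False}
  {y: False, k: False}
  {y: True, k: True}


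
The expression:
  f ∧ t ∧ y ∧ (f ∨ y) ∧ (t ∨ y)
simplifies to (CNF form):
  f ∧ t ∧ y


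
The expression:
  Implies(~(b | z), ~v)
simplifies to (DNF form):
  b | z | ~v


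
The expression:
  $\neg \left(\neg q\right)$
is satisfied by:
  {q: True}


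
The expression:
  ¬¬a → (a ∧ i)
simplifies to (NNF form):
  i ∨ ¬a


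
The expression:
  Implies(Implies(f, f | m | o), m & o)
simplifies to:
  m & o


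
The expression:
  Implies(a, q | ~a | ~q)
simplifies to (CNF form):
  True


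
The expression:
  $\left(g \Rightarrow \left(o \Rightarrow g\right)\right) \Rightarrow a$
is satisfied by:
  {a: True}


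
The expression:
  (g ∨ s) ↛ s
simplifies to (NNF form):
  g ∧ ¬s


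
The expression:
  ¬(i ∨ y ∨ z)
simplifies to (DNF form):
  ¬i ∧ ¬y ∧ ¬z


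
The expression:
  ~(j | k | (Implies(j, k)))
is never true.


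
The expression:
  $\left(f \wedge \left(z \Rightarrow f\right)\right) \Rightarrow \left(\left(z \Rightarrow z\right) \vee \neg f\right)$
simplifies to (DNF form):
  $\text{True}$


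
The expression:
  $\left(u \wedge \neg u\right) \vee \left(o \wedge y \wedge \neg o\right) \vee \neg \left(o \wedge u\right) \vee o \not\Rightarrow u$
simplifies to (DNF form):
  $\neg o \vee \neg u$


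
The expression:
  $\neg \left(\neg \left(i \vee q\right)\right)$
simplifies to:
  $i \vee q$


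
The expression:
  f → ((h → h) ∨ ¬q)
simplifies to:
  True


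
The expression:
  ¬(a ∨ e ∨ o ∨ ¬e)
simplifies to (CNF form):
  False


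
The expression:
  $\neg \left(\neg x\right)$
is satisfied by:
  {x: True}


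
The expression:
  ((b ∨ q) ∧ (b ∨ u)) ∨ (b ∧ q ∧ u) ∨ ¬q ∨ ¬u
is always true.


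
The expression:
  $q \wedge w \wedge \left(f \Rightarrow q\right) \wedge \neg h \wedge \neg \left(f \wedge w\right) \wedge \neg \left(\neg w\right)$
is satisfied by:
  {w: True, q: True, h: False, f: False}


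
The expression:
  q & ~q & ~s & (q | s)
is never true.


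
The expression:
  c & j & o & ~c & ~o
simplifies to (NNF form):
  False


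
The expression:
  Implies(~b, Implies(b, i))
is always true.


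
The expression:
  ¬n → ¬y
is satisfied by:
  {n: True, y: False}
  {y: False, n: False}
  {y: True, n: True}


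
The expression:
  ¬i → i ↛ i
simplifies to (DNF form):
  i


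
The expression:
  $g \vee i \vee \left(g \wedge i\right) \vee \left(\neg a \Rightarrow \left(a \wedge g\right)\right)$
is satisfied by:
  {i: True, a: True, g: True}
  {i: True, a: True, g: False}
  {i: True, g: True, a: False}
  {i: True, g: False, a: False}
  {a: True, g: True, i: False}
  {a: True, g: False, i: False}
  {g: True, a: False, i: False}


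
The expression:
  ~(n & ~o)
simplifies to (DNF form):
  o | ~n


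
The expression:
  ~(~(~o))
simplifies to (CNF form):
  ~o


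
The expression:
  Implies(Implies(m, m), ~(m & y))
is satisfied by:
  {m: False, y: False}
  {y: True, m: False}
  {m: True, y: False}


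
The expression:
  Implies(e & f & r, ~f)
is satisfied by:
  {e: False, r: False, f: False}
  {f: True, e: False, r: False}
  {r: True, e: False, f: False}
  {f: True, r: True, e: False}
  {e: True, f: False, r: False}
  {f: True, e: True, r: False}
  {r: True, e: True, f: False}


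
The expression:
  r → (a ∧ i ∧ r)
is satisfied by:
  {i: True, a: True, r: False}
  {i: True, a: False, r: False}
  {a: True, i: False, r: False}
  {i: False, a: False, r: False}
  {i: True, r: True, a: True}


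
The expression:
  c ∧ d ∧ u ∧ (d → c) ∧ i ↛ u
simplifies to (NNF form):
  False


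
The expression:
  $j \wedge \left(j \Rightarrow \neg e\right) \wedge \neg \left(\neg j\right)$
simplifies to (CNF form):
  $j \wedge \neg e$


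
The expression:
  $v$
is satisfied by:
  {v: True}


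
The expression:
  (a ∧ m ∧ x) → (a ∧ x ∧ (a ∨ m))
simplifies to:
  True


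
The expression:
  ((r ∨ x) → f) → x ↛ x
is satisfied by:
  {r: True, x: True, f: False}
  {r: True, f: False, x: False}
  {x: True, f: False, r: False}


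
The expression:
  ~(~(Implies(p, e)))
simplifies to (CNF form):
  e | ~p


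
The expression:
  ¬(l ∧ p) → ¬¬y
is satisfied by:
  {y: True, l: True, p: True}
  {y: True, l: True, p: False}
  {y: True, p: True, l: False}
  {y: True, p: False, l: False}
  {l: True, p: True, y: False}


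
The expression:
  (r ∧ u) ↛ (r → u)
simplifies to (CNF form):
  False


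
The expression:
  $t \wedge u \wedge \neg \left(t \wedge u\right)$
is never true.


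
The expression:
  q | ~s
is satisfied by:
  {q: True, s: False}
  {s: False, q: False}
  {s: True, q: True}


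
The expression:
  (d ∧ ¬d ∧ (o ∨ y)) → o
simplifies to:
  True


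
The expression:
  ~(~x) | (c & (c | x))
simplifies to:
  c | x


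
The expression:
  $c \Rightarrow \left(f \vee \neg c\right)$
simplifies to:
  $f \vee \neg c$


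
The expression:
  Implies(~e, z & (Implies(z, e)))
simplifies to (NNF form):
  e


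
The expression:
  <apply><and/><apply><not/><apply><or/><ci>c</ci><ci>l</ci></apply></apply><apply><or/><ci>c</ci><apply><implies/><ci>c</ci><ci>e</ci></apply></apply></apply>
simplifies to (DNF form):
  <apply><and/><apply><not/><ci>c</ci></apply><apply><not/><ci>l</ci></apply></apply>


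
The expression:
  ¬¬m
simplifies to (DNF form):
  m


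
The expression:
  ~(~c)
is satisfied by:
  {c: True}


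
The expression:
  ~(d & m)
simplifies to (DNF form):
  ~d | ~m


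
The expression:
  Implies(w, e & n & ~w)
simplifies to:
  ~w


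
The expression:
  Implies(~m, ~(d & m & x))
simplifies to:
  True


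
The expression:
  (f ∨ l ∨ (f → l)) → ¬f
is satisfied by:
  {f: False}


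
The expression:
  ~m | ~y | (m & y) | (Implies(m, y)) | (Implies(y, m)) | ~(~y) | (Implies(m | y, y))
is always true.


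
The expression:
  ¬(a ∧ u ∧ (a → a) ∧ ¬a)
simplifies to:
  True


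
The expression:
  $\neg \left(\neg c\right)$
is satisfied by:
  {c: True}


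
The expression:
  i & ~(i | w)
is never true.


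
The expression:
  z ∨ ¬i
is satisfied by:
  {z: True, i: False}
  {i: False, z: False}
  {i: True, z: True}


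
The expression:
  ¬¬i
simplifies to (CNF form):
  i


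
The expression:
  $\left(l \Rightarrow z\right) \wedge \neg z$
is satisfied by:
  {z: False, l: False}


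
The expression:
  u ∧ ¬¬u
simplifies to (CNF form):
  u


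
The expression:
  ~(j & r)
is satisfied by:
  {r: False, j: False}
  {j: True, r: False}
  {r: True, j: False}


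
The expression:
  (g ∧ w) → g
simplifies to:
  True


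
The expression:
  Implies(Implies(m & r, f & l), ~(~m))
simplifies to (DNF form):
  m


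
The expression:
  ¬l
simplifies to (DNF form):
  ¬l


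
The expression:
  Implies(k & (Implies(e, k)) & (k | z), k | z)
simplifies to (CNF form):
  True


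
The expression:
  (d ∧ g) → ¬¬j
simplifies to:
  j ∨ ¬d ∨ ¬g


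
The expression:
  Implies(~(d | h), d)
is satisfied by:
  {d: True, h: True}
  {d: True, h: False}
  {h: True, d: False}


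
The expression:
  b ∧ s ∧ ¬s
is never true.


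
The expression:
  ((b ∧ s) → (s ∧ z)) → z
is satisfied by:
  {b: True, z: True, s: True}
  {b: True, z: True, s: False}
  {z: True, s: True, b: False}
  {z: True, s: False, b: False}
  {b: True, s: True, z: False}


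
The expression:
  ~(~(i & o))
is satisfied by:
  {i: True, o: True}


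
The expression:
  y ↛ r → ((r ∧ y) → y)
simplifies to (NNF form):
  True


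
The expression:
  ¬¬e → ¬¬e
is always true.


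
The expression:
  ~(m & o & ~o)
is always true.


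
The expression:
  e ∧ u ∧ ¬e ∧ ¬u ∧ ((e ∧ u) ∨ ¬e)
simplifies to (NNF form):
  False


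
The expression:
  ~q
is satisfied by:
  {q: False}


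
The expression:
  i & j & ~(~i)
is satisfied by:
  {i: True, j: True}


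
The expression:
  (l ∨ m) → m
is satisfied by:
  {m: True, l: False}
  {l: False, m: False}
  {l: True, m: True}


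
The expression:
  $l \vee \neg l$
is always true.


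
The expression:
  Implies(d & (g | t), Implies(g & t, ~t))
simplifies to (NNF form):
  ~d | ~g | ~t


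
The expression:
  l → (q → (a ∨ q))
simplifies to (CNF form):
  True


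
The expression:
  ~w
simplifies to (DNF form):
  ~w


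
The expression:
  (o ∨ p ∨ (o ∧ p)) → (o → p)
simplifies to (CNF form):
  p ∨ ¬o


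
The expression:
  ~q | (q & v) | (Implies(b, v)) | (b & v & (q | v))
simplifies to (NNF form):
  v | ~b | ~q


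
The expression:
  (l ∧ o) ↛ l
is never true.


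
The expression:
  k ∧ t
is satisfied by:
  {t: True, k: True}


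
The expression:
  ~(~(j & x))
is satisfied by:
  {j: True, x: True}


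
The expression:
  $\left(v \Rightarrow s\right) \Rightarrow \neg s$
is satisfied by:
  {s: False}


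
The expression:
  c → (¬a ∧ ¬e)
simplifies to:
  (¬a ∧ ¬e) ∨ ¬c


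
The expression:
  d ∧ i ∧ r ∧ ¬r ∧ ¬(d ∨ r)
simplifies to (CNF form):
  False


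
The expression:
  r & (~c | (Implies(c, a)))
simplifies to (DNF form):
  (a & r) | (r & ~c)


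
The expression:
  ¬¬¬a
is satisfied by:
  {a: False}


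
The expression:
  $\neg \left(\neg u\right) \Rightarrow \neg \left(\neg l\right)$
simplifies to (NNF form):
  $l \vee \neg u$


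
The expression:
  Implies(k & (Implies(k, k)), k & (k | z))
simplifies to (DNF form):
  True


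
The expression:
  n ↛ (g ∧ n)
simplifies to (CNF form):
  n ∧ ¬g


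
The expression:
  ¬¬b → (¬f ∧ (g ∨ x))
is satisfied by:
  {x: True, g: True, f: False, b: False}
  {x: True, f: False, g: False, b: False}
  {g: True, x: False, f: False, b: False}
  {x: False, f: False, g: False, b: False}
  {x: True, g: True, f: True, b: False}
  {x: True, f: True, g: False, b: False}
  {g: True, f: True, x: False, b: False}
  {f: True, x: False, g: False, b: False}
  {b: True, g: True, x: True, f: False}
  {b: True, x: True, f: False, g: False}
  {b: True, g: True, x: False, f: False}


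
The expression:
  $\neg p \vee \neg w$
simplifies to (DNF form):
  $\neg p \vee \neg w$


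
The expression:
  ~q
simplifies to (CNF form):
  ~q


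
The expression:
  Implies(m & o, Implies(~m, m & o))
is always true.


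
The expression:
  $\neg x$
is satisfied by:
  {x: False}


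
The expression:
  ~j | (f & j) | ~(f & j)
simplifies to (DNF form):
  True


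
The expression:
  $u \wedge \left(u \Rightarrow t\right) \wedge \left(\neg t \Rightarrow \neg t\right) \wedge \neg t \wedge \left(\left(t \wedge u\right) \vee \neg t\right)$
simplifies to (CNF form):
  $\text{False}$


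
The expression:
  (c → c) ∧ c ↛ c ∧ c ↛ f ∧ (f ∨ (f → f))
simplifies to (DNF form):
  False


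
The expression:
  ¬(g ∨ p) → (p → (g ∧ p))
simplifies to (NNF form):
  True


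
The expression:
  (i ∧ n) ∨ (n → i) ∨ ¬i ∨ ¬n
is always true.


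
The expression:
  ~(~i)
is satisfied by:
  {i: True}


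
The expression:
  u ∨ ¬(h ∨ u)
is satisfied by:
  {u: True, h: False}
  {h: False, u: False}
  {h: True, u: True}


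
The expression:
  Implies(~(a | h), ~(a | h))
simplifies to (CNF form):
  True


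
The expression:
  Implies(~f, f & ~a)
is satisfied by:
  {f: True}


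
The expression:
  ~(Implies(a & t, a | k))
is never true.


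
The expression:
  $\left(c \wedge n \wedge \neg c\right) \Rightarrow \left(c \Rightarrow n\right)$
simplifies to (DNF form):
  $\text{True}$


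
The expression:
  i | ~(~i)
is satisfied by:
  {i: True}


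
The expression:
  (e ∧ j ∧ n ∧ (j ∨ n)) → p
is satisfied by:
  {p: True, e: False, n: False, j: False}
  {j: False, e: False, p: False, n: False}
  {j: True, p: True, e: False, n: False}
  {j: True, e: False, p: False, n: False}
  {n: True, p: True, j: False, e: False}
  {n: True, j: False, e: False, p: False}
  {n: True, j: True, p: True, e: False}
  {n: True, j: True, e: False, p: False}
  {p: True, e: True, n: False, j: False}
  {e: True, n: False, p: False, j: False}
  {j: True, e: True, p: True, n: False}
  {j: True, e: True, n: False, p: False}
  {p: True, e: True, n: True, j: False}
  {e: True, n: True, j: False, p: False}
  {j: True, e: True, n: True, p: True}


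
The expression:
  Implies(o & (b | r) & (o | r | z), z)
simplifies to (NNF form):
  z | ~o | (~b & ~r)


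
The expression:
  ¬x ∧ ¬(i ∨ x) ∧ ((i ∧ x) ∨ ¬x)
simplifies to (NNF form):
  ¬i ∧ ¬x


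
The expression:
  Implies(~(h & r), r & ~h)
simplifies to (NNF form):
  r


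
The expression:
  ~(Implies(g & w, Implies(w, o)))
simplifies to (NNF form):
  g & w & ~o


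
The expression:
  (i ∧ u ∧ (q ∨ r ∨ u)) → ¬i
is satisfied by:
  {u: False, i: False}
  {i: True, u: False}
  {u: True, i: False}


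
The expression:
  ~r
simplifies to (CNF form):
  ~r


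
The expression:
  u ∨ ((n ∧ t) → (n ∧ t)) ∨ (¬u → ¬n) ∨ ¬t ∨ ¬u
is always true.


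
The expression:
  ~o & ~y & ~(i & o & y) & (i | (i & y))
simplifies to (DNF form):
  i & ~o & ~y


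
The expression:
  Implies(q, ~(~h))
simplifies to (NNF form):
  h | ~q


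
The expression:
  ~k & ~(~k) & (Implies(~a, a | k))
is never true.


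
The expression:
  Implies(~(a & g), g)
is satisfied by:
  {g: True}


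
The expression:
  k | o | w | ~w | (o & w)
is always true.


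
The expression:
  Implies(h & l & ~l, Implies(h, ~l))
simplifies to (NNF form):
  True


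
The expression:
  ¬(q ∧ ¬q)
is always true.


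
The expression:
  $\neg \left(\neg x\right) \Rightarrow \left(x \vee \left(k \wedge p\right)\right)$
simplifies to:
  $\text{True}$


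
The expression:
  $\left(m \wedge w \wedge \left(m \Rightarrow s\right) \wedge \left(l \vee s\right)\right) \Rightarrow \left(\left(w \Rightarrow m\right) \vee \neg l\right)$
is always true.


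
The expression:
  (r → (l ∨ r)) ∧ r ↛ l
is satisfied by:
  {r: True, l: False}


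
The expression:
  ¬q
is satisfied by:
  {q: False}


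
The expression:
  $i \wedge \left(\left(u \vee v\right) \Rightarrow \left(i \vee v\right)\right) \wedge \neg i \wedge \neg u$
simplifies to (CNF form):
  $\text{False}$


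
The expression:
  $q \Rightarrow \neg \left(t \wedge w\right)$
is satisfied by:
  {w: False, t: False, q: False}
  {q: True, w: False, t: False}
  {t: True, w: False, q: False}
  {q: True, t: True, w: False}
  {w: True, q: False, t: False}
  {q: True, w: True, t: False}
  {t: True, w: True, q: False}


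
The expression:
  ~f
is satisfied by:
  {f: False}


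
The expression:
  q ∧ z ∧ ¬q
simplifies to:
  False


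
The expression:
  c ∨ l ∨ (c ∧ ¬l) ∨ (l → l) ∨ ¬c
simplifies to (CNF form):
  True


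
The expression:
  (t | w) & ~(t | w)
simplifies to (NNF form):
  False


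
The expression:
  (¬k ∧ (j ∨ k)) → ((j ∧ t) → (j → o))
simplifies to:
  k ∨ o ∨ ¬j ∨ ¬t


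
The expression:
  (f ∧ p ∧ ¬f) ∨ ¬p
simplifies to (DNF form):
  ¬p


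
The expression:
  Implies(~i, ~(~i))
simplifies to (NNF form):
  i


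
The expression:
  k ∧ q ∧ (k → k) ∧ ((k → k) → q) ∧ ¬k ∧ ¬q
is never true.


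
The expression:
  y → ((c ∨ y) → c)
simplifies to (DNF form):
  c ∨ ¬y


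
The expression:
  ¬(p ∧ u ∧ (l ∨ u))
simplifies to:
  ¬p ∨ ¬u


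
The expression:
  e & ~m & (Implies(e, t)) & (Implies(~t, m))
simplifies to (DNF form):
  e & t & ~m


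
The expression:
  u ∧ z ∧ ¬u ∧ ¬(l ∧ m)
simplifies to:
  False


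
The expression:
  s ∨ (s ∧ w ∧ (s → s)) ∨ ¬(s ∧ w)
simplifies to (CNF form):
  True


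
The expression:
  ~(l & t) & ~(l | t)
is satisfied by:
  {l: False, t: False}


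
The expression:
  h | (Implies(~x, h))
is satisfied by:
  {x: True, h: True}
  {x: True, h: False}
  {h: True, x: False}


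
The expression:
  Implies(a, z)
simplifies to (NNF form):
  z | ~a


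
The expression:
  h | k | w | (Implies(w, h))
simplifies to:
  True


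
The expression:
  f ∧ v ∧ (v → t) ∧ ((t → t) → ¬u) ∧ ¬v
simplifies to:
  False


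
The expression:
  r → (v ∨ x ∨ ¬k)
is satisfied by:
  {x: True, v: True, k: False, r: False}
  {x: True, k: False, v: False, r: False}
  {v: True, x: False, k: False, r: False}
  {x: False, k: False, v: False, r: False}
  {r: True, x: True, v: True, k: False}
  {r: True, x: True, k: False, v: False}
  {r: True, v: True, x: False, k: False}
  {r: True, x: False, k: False, v: False}
  {x: True, k: True, v: True, r: False}
  {x: True, k: True, r: False, v: False}
  {k: True, v: True, r: False, x: False}
  {k: True, r: False, v: False, x: False}
  {x: True, k: True, r: True, v: True}
  {x: True, k: True, r: True, v: False}
  {k: True, r: True, v: True, x: False}


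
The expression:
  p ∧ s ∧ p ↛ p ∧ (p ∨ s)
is never true.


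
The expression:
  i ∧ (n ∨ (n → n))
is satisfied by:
  {i: True}


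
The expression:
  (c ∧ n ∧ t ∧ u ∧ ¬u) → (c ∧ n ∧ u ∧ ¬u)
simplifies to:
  True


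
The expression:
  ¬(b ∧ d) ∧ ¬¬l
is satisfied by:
  {l: True, d: False, b: False}
  {b: True, l: True, d: False}
  {d: True, l: True, b: False}


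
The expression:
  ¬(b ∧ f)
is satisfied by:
  {b: False, f: False}
  {f: True, b: False}
  {b: True, f: False}


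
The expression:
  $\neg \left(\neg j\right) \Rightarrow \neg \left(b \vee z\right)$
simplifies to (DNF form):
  $\left(\neg b \wedge \neg z\right) \vee \neg j$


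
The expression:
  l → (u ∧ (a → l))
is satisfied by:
  {u: True, l: False}
  {l: False, u: False}
  {l: True, u: True}


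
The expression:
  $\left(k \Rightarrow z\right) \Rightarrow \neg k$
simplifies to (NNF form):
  $\neg k \vee \neg z$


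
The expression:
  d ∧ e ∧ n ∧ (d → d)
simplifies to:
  d ∧ e ∧ n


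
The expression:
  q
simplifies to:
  q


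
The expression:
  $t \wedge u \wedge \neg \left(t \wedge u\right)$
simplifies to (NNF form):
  $\text{False}$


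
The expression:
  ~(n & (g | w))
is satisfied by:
  {g: False, n: False, w: False}
  {w: True, g: False, n: False}
  {g: True, w: False, n: False}
  {w: True, g: True, n: False}
  {n: True, w: False, g: False}


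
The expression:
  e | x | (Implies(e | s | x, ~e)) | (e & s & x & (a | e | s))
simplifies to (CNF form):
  True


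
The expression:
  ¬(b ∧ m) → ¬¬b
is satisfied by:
  {b: True}


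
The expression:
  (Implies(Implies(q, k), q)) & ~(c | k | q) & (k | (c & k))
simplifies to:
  False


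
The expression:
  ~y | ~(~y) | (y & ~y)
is always true.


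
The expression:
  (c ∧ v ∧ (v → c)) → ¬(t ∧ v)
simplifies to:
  ¬c ∨ ¬t ∨ ¬v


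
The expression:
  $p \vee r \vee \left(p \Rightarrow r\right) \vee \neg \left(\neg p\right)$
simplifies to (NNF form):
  $\text{True}$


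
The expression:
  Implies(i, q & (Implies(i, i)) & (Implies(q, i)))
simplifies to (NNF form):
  q | ~i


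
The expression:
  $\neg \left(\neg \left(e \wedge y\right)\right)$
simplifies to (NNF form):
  $e \wedge y$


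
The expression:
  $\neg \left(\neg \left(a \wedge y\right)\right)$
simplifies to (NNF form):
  $a \wedge y$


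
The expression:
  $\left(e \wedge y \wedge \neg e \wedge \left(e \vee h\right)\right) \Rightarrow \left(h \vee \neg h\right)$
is always true.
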